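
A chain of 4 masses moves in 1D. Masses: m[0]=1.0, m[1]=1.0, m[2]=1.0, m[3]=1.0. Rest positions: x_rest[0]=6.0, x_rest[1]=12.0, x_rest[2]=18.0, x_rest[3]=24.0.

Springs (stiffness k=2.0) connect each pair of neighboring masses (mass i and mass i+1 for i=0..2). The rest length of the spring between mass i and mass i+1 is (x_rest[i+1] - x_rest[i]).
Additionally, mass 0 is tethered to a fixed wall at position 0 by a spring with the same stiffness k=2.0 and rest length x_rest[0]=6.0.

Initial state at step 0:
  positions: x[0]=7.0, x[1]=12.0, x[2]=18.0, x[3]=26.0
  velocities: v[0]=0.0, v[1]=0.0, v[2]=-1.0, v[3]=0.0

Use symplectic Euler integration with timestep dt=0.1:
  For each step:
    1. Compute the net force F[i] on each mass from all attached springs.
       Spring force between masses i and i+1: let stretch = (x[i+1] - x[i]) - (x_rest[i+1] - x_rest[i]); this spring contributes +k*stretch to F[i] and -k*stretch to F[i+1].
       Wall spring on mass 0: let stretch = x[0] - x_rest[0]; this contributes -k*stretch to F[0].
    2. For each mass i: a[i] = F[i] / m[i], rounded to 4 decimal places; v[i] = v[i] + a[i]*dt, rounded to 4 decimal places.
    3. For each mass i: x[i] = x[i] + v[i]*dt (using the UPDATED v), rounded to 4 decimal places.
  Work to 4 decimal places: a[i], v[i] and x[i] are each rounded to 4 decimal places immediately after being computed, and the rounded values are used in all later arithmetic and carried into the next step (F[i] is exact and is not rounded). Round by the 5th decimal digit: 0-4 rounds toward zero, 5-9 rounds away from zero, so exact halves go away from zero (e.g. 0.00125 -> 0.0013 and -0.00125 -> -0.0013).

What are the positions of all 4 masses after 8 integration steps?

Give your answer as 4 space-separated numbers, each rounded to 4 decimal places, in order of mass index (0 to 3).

Step 0: x=[7.0000 12.0000 18.0000 26.0000] v=[0.0000 0.0000 -1.0000 0.0000]
Step 1: x=[6.9600 12.0200 17.9400 25.9600] v=[-0.4000 0.2000 -0.6000 -0.4000]
Step 2: x=[6.8820 12.0572 17.9220 25.8796] v=[-0.7800 0.3720 -0.1800 -0.8040]
Step 3: x=[6.7699 12.1082 17.9459 25.7601] v=[-1.1214 0.5099 0.2386 -1.1955]
Step 4: x=[6.6291 12.1692 18.0093 25.6043] v=[-1.4077 0.6098 0.6339 -1.5583]
Step 5: x=[6.4666 12.2362 18.1078 25.4166] v=[-1.6255 0.6698 0.9849 -1.8773]
Step 6: x=[6.2901 12.3052 18.2350 25.2027] v=[-1.7649 0.6902 1.2723 -2.1391]
Step 7: x=[6.1081 12.3725 18.3830 24.9694] v=[-1.8199 0.6731 1.4799 -2.3326]
Step 8: x=[5.9292 12.4347 18.5425 24.7244] v=[-1.7886 0.6223 1.5951 -2.4499]

Answer: 5.9292 12.4347 18.5425 24.7244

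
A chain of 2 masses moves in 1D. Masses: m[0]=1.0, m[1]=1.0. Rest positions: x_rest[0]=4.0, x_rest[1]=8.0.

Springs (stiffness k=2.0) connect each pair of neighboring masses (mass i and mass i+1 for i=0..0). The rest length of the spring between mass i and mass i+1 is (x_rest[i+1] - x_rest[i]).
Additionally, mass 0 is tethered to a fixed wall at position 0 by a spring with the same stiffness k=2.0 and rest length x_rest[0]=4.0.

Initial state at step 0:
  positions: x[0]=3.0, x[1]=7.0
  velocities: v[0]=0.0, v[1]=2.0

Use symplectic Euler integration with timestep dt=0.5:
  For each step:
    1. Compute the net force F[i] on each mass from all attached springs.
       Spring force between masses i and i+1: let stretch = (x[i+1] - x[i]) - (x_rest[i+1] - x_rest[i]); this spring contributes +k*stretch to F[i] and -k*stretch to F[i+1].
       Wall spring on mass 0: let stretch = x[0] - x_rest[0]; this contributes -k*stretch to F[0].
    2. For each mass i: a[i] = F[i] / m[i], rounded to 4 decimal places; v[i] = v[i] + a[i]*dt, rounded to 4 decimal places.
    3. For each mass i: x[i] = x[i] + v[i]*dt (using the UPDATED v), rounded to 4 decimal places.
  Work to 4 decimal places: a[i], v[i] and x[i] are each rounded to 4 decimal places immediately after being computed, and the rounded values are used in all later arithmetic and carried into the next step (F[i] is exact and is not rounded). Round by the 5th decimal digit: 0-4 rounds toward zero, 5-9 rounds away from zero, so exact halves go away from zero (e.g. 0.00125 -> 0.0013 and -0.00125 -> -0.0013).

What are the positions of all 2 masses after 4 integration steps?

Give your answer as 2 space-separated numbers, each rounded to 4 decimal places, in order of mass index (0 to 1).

Step 0: x=[3.0000 7.0000] v=[0.0000 2.0000]
Step 1: x=[3.5000 8.0000] v=[1.0000 2.0000]
Step 2: x=[4.5000 8.7500] v=[2.0000 1.5000]
Step 3: x=[5.3750 9.3750] v=[1.7500 1.2500]
Step 4: x=[5.5625 10.0000] v=[0.3750 1.2500]

Answer: 5.5625 10.0000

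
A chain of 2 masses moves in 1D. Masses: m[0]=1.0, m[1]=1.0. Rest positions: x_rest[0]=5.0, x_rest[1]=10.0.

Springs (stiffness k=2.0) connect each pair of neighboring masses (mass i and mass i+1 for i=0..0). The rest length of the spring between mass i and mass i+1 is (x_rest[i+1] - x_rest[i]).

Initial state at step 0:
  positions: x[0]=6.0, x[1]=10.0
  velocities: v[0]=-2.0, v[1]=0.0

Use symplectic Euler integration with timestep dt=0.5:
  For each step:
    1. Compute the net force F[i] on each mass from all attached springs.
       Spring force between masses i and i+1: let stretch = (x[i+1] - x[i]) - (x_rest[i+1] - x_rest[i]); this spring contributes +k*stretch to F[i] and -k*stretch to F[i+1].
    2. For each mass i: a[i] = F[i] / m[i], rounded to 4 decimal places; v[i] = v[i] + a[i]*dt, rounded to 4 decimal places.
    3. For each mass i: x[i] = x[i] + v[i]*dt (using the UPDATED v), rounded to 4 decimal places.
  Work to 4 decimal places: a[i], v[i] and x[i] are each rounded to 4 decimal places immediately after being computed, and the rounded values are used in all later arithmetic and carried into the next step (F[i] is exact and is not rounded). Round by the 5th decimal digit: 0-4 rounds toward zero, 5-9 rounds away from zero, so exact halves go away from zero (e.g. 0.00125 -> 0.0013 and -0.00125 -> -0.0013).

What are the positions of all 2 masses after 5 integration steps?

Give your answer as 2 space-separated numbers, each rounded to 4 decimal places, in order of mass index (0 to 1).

Step 0: x=[6.0000 10.0000] v=[-2.0000 0.0000]
Step 1: x=[4.5000 10.5000] v=[-3.0000 1.0000]
Step 2: x=[3.5000 10.5000] v=[-2.0000 0.0000]
Step 3: x=[3.5000 9.5000] v=[0.0000 -2.0000]
Step 4: x=[4.0000 8.0000] v=[1.0000 -3.0000]
Step 5: x=[4.0000 7.0000] v=[0.0000 -2.0000]

Answer: 4.0000 7.0000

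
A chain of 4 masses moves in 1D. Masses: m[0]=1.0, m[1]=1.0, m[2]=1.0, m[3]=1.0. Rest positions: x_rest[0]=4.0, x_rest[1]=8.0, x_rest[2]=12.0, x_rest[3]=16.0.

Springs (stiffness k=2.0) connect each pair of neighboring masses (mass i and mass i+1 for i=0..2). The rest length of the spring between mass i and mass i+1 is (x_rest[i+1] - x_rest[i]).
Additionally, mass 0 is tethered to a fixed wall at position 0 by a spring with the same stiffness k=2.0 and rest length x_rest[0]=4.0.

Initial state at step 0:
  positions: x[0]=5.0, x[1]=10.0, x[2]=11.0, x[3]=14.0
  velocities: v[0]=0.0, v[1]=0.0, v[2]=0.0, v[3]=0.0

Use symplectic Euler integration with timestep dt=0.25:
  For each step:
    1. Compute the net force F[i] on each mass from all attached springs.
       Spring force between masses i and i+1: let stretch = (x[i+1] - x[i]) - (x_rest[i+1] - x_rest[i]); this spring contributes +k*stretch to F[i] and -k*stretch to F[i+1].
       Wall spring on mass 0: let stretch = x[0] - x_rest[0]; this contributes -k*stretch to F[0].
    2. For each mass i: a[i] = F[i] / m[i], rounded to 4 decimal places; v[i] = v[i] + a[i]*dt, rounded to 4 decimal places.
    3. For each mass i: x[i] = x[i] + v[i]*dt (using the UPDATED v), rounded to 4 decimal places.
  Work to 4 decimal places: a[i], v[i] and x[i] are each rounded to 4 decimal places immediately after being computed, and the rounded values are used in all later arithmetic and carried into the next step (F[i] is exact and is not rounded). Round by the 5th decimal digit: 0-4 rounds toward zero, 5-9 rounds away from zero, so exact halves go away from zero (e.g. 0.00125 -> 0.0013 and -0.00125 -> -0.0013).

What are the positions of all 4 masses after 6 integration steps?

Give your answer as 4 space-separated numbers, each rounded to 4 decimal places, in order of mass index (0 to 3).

Answer: 2.9190 6.3871 11.8194 16.7296

Derivation:
Step 0: x=[5.0000 10.0000 11.0000 14.0000] v=[0.0000 0.0000 0.0000 0.0000]
Step 1: x=[5.0000 9.5000 11.2500 14.1250] v=[0.0000 -2.0000 1.0000 0.5000]
Step 2: x=[4.9375 8.6563 11.6406 14.3906] v=[-0.2500 -3.3750 1.5625 1.0625]
Step 3: x=[4.7227 7.7207 12.0020 14.8125] v=[-0.8594 -3.7423 1.4454 1.6875]
Step 4: x=[4.2923 6.9455 12.1795 15.3831] v=[-1.7218 -3.1007 0.7100 2.2823]
Step 5: x=[3.6570 6.4929 12.1032 16.0532] v=[-2.5414 -1.8103 -0.3052 2.6805]
Step 6: x=[2.9190 6.3871 11.8194 16.7296] v=[-2.9520 -0.4231 -1.1354 2.7055]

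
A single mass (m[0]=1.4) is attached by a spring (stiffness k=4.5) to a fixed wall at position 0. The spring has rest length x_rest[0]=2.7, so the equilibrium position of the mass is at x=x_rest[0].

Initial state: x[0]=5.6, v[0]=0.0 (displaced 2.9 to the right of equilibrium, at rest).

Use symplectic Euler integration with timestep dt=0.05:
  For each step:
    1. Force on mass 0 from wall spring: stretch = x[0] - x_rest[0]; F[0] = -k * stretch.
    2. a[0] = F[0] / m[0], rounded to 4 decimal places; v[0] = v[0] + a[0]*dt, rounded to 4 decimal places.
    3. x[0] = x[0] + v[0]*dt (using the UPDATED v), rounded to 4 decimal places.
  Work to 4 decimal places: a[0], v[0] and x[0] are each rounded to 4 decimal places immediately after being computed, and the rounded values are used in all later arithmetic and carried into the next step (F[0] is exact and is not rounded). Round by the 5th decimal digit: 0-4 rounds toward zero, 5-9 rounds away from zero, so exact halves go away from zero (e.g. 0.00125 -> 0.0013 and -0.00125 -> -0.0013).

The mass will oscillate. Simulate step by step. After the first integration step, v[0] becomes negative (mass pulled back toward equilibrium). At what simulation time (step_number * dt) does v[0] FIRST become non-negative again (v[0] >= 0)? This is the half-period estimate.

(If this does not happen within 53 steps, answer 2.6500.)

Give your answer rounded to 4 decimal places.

Step 0: x=[5.6000] v=[0.0000]
Step 1: x=[5.5767] v=[-0.4661]
Step 2: x=[5.5303] v=[-0.9284]
Step 3: x=[5.4611] v=[-1.3833]
Step 4: x=[5.3697] v=[-1.8271]
Step 5: x=[5.2569] v=[-2.2562]
Step 6: x=[5.1235] v=[-2.6671]
Step 7: x=[4.9707] v=[-3.0566]
Step 8: x=[4.7996] v=[-3.4215]
Step 9: x=[4.6117] v=[-3.7589]
Step 10: x=[4.4084] v=[-4.0661]
Step 11: x=[4.1914] v=[-4.3407]
Step 12: x=[3.9624] v=[-4.5804]
Step 13: x=[3.7232] v=[-4.7833]
Step 14: x=[3.4758] v=[-4.9477]
Step 15: x=[3.2222] v=[-5.0724]
Step 16: x=[2.9644] v=[-5.1563]
Step 17: x=[2.7045] v=[-5.1988]
Step 18: x=[2.4445] v=[-5.1995]
Step 19: x=[2.1866] v=[-5.1584]
Step 20: x=[1.9328] v=[-5.0759]
Step 21: x=[1.6852] v=[-4.9526]
Step 22: x=[1.4457] v=[-4.7895]
Step 23: x=[1.2163] v=[-4.5879]
Step 24: x=[0.9988] v=[-4.3495]
Step 25: x=[0.7950] v=[-4.0761]
Step 26: x=[0.6065] v=[-3.7699]
Step 27: x=[0.4348] v=[-3.4334]
Step 28: x=[0.2813] v=[-3.0694]
Step 29: x=[0.1473] v=[-2.6807]
Step 30: x=[0.0338] v=[-2.2704]
Step 31: x=[-0.0583] v=[-1.8419]
Step 32: x=[-0.1282] v=[-1.3986]
Step 33: x=[-0.1754] v=[-0.9441]
Step 34: x=[-0.1995] v=[-0.4820]
Step 35: x=[-0.2003] v=[-0.0160]
Step 36: x=[-0.1778] v=[0.4501]
First v>=0 after going negative at step 36, time=1.8000

Answer: 1.8000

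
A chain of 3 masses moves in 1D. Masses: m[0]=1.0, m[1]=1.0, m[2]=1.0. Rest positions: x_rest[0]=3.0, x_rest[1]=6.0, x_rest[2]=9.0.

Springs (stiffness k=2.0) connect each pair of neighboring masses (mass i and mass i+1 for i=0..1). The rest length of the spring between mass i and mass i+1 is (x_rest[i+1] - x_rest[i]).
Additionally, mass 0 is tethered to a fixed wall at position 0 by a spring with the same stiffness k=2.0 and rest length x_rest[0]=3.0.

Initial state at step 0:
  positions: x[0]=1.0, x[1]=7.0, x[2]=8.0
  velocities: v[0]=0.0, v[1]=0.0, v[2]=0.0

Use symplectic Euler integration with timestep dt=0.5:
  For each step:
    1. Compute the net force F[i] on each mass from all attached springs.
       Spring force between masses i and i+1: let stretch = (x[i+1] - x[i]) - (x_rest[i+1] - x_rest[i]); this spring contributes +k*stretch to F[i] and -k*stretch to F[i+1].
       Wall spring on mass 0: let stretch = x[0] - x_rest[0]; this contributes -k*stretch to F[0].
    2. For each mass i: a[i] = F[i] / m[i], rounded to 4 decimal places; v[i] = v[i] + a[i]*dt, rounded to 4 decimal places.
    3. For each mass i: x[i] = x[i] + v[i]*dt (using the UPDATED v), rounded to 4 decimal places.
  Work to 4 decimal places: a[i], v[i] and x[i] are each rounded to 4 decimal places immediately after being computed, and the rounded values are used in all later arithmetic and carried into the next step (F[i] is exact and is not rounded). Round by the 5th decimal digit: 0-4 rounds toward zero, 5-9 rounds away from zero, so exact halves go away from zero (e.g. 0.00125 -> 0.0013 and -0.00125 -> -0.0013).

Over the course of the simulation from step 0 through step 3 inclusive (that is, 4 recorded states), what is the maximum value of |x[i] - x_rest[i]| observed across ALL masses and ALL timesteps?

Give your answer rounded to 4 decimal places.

Answer: 2.2500

Derivation:
Step 0: x=[1.0000 7.0000 8.0000] v=[0.0000 0.0000 0.0000]
Step 1: x=[3.5000 4.5000 9.0000] v=[5.0000 -5.0000 2.0000]
Step 2: x=[4.7500 3.7500 9.2500] v=[2.5000 -1.5000 0.5000]
Step 3: x=[3.1250 6.2500 8.2500] v=[-3.2500 5.0000 -2.0000]
Max displacement = 2.2500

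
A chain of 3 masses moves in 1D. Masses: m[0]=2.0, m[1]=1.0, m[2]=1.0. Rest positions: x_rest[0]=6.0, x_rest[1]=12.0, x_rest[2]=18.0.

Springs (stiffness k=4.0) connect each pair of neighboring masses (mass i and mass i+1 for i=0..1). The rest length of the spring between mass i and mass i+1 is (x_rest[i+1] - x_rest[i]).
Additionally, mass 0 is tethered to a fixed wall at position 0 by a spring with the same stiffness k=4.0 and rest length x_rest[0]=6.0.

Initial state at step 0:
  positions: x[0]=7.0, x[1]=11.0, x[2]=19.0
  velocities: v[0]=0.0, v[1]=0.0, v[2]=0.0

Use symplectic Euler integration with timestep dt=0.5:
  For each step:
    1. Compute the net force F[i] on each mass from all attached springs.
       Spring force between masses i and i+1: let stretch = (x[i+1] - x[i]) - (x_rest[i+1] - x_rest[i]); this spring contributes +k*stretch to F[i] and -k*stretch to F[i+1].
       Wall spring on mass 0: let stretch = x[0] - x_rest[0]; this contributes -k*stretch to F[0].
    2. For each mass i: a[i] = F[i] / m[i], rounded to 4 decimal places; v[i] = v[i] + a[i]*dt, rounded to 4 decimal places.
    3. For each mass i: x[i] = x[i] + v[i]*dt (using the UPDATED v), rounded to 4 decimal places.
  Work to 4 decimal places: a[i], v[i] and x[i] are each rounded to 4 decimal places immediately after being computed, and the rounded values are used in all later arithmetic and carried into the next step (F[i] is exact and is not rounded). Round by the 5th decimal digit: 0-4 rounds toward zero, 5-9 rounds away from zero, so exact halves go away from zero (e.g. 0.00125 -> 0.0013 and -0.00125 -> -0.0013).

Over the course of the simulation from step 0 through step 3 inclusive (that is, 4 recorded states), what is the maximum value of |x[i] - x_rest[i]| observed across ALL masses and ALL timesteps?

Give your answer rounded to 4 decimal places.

Step 0: x=[7.0000 11.0000 19.0000] v=[0.0000 0.0000 0.0000]
Step 1: x=[5.5000 15.0000 17.0000] v=[-3.0000 8.0000 -4.0000]
Step 2: x=[6.0000 11.5000 19.0000] v=[1.0000 -7.0000 4.0000]
Step 3: x=[6.2500 10.0000 19.5000] v=[0.5000 -3.0000 1.0000]
Max displacement = 3.0000

Answer: 3.0000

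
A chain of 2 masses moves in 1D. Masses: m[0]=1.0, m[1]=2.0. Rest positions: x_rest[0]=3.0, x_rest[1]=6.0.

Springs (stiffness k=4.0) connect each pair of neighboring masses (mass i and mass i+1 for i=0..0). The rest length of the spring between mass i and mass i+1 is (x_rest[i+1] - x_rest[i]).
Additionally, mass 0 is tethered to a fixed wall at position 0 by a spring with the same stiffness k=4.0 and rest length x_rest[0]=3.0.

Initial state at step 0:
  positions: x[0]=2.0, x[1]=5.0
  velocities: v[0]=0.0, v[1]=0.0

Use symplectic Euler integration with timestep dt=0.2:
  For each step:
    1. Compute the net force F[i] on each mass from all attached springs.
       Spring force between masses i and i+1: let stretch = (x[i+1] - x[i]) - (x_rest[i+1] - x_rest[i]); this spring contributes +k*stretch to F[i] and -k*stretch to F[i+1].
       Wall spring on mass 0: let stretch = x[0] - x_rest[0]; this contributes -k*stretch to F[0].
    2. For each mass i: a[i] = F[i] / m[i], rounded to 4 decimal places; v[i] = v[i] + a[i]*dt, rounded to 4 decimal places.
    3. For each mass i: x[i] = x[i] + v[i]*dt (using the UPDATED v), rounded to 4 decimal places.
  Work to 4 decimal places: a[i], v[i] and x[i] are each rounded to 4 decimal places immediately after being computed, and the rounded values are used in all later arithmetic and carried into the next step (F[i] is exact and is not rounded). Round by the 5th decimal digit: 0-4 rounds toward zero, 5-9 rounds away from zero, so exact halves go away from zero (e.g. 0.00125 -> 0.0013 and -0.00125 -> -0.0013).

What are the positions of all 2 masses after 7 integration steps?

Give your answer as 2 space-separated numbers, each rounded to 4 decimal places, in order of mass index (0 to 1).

Answer: 2.9417 5.8063

Derivation:
Step 0: x=[2.0000 5.0000] v=[0.0000 0.0000]
Step 1: x=[2.1600 5.0000] v=[0.8000 0.0000]
Step 2: x=[2.4288 5.0128] v=[1.3440 0.0640]
Step 3: x=[2.7224 5.0589] v=[1.4682 0.2304]
Step 4: x=[2.9543 5.1581] v=[1.1595 0.4958]
Step 5: x=[3.0661 5.3210] v=[0.5591 0.8143]
Step 6: x=[3.0481 5.5435] v=[-0.0899 1.1123]
Step 7: x=[2.9417 5.8063] v=[-0.5321 1.3141]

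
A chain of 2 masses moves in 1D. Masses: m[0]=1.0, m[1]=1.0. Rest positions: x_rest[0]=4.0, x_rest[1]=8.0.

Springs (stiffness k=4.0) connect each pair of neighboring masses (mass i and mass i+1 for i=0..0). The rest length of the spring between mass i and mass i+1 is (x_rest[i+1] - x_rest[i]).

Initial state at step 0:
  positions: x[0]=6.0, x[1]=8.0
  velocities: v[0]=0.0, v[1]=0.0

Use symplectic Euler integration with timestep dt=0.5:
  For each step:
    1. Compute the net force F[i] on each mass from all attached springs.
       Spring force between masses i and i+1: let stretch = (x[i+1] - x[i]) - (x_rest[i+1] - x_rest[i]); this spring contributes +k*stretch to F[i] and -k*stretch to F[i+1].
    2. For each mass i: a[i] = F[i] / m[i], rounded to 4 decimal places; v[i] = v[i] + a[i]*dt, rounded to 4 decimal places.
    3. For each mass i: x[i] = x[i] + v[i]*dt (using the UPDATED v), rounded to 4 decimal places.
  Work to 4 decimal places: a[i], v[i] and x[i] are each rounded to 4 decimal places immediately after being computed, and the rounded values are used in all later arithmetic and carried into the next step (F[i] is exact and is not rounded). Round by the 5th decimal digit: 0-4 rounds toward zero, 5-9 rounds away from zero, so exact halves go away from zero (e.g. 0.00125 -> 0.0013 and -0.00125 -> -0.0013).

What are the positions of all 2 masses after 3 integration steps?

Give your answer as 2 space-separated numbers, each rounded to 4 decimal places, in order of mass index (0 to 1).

Step 0: x=[6.0000 8.0000] v=[0.0000 0.0000]
Step 1: x=[4.0000 10.0000] v=[-4.0000 4.0000]
Step 2: x=[4.0000 10.0000] v=[0.0000 0.0000]
Step 3: x=[6.0000 8.0000] v=[4.0000 -4.0000]

Answer: 6.0000 8.0000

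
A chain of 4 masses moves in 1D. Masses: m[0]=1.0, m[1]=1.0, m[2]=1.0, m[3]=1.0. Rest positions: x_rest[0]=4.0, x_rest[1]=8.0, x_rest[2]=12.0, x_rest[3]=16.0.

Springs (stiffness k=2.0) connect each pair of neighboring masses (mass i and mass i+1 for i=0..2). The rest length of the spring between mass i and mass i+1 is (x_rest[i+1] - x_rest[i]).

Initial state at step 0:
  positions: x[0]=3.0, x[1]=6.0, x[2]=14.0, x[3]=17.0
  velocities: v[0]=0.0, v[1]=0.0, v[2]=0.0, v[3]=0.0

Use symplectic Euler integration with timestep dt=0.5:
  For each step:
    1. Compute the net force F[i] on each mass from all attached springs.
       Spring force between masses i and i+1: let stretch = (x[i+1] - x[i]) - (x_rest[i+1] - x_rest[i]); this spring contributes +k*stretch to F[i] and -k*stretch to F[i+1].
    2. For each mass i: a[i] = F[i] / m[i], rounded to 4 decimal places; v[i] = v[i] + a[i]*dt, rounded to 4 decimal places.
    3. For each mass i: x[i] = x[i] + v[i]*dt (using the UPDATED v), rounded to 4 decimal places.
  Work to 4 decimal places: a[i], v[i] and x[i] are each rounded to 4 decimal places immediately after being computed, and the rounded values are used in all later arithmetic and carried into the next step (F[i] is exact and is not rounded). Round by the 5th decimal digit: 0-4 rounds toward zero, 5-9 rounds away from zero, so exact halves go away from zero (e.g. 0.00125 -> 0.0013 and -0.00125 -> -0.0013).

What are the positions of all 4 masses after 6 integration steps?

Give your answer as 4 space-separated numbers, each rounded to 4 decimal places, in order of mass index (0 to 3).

Step 0: x=[3.0000 6.0000 14.0000 17.0000] v=[0.0000 0.0000 0.0000 0.0000]
Step 1: x=[2.5000 8.5000 11.5000 17.5000] v=[-1.0000 5.0000 -5.0000 1.0000]
Step 2: x=[3.0000 9.5000 10.5000 17.0000] v=[1.0000 2.0000 -2.0000 -1.0000]
Step 3: x=[4.7500 7.7500 12.2500 15.2500] v=[3.5000 -3.5000 3.5000 -3.5000]
Step 4: x=[6.0000 6.7500 13.2500 14.0000] v=[2.5000 -2.0000 2.0000 -2.5000]
Step 5: x=[5.6250 8.6250 11.3750 14.3750] v=[-0.7500 3.7500 -3.7500 0.7500]
Step 6: x=[4.7500 10.3750 9.6250 15.2500] v=[-1.7500 3.5000 -3.5000 1.7500]

Answer: 4.7500 10.3750 9.6250 15.2500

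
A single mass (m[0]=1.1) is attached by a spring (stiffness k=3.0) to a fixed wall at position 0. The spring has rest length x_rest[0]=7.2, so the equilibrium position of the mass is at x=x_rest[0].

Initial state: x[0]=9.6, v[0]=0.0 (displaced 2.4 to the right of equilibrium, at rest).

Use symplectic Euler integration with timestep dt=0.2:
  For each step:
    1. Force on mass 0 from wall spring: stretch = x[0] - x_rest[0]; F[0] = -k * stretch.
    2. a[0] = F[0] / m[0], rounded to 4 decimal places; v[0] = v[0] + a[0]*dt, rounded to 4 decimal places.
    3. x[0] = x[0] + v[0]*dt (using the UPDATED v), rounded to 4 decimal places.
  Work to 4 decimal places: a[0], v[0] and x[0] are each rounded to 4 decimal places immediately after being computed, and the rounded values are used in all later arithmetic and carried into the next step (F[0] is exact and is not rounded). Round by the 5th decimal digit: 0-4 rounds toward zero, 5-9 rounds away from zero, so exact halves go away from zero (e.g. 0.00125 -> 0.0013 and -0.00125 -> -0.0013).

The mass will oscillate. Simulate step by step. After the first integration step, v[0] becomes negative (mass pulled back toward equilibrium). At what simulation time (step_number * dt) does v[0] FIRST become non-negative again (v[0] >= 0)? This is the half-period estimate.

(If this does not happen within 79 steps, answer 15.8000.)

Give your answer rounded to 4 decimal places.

Step 0: x=[9.6000] v=[0.0000]
Step 1: x=[9.3382] v=[-1.3091]
Step 2: x=[8.8431] v=[-2.4754]
Step 3: x=[8.1688] v=[-3.3716]
Step 4: x=[7.3888] v=[-3.9000]
Step 5: x=[6.5882] v=[-4.0030]
Step 6: x=[5.8543] v=[-3.6693]
Step 7: x=[5.2672] v=[-2.9353]
Step 8: x=[4.8910] v=[-1.8810]
Step 9: x=[4.7667] v=[-0.6215]
Step 10: x=[4.9079] v=[0.7058]
First v>=0 after going negative at step 10, time=2.0000

Answer: 2.0000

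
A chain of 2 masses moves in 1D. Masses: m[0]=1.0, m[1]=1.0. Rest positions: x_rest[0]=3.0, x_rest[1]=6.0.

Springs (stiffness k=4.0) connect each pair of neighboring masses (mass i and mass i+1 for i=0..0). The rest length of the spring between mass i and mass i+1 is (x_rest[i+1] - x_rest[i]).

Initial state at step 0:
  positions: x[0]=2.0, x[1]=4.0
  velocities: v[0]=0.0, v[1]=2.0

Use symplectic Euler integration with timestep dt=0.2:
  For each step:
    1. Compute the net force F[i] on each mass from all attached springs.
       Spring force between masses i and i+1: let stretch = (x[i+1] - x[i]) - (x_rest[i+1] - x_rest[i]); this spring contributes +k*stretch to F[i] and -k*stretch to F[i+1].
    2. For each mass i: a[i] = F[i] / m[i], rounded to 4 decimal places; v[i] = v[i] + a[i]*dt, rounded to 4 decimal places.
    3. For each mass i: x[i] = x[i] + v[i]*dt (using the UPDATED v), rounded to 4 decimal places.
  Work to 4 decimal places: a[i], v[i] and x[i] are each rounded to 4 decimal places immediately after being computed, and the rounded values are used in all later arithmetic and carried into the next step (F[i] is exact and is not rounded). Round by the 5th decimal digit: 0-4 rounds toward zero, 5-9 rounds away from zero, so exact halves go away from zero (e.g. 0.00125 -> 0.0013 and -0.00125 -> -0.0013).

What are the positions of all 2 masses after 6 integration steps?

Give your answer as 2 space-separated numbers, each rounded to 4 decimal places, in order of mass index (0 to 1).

Step 0: x=[2.0000 4.0000] v=[0.0000 2.0000]
Step 1: x=[1.8400 4.5600] v=[-0.8000 2.8000]
Step 2: x=[1.6352 5.1648] v=[-1.0240 3.0240]
Step 3: x=[1.5151 5.6849] v=[-0.6003 2.6003]
Step 4: x=[1.5822 6.0178] v=[0.3355 1.6645]
Step 5: x=[1.8790 6.1210] v=[1.4840 0.5160]
Step 6: x=[2.3745 6.0255] v=[2.4776 -0.4776]

Answer: 2.3745 6.0255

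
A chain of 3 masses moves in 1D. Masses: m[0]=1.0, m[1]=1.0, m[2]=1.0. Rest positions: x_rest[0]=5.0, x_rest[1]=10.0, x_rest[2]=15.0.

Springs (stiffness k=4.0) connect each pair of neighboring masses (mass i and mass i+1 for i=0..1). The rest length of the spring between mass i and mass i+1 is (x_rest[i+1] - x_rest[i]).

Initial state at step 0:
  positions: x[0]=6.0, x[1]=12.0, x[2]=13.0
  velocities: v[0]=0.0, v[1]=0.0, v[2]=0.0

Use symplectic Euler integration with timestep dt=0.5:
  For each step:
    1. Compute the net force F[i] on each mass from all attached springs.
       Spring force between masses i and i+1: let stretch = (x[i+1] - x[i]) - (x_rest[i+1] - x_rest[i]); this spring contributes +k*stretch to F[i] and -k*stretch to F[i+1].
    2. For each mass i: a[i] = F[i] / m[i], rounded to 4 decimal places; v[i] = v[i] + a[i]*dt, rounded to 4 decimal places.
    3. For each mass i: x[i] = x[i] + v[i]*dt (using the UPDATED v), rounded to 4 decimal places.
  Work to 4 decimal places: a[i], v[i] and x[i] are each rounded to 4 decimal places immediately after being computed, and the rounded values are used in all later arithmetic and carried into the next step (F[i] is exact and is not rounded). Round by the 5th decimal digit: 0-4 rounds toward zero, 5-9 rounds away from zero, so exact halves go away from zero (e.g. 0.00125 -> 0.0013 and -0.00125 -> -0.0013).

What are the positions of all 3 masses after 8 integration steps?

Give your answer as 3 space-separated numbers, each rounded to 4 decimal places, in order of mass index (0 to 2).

Answer: 3.0000 12.0000 16.0000

Derivation:
Step 0: x=[6.0000 12.0000 13.0000] v=[0.0000 0.0000 0.0000]
Step 1: x=[7.0000 7.0000 17.0000] v=[2.0000 -10.0000 8.0000]
Step 2: x=[3.0000 12.0000 16.0000] v=[-8.0000 10.0000 -2.0000]
Step 3: x=[3.0000 12.0000 16.0000] v=[0.0000 0.0000 0.0000]
Step 4: x=[7.0000 7.0000 17.0000] v=[8.0000 -10.0000 2.0000]
Step 5: x=[6.0000 12.0000 13.0000] v=[-2.0000 10.0000 -8.0000]
Step 6: x=[6.0000 12.0000 13.0000] v=[0.0000 0.0000 0.0000]
Step 7: x=[7.0000 7.0000 17.0000] v=[2.0000 -10.0000 8.0000]
Step 8: x=[3.0000 12.0000 16.0000] v=[-8.0000 10.0000 -2.0000]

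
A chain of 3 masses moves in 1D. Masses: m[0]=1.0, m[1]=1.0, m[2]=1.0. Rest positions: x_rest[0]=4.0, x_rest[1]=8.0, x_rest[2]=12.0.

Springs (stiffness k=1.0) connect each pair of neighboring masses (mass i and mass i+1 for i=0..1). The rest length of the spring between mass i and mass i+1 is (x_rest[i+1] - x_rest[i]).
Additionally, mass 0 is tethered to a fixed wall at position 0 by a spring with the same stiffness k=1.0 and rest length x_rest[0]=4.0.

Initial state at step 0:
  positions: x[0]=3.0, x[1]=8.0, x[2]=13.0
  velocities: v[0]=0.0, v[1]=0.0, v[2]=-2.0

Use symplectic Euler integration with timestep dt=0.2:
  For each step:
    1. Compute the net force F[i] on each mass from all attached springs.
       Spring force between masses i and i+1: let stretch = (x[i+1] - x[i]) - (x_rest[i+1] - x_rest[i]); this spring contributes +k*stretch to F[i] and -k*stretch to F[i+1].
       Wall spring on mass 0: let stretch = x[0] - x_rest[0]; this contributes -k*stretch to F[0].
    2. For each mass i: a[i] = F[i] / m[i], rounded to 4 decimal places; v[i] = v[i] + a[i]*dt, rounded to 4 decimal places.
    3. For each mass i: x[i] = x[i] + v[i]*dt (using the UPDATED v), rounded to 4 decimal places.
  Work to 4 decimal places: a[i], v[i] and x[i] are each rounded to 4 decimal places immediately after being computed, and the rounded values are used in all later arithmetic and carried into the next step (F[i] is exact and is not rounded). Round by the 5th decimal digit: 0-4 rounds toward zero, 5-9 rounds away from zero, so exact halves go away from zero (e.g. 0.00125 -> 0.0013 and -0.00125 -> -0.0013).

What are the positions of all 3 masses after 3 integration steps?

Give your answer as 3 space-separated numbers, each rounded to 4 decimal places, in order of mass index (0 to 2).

Step 0: x=[3.0000 8.0000 13.0000] v=[0.0000 0.0000 -2.0000]
Step 1: x=[3.0800 8.0000 12.5600] v=[0.4000 0.0000 -2.2000]
Step 2: x=[3.2336 7.9856 12.0976] v=[0.7680 -0.0720 -2.3120]
Step 3: x=[3.4479 7.9456 11.6307] v=[1.0717 -0.2000 -2.3344]

Answer: 3.4479 7.9456 11.6307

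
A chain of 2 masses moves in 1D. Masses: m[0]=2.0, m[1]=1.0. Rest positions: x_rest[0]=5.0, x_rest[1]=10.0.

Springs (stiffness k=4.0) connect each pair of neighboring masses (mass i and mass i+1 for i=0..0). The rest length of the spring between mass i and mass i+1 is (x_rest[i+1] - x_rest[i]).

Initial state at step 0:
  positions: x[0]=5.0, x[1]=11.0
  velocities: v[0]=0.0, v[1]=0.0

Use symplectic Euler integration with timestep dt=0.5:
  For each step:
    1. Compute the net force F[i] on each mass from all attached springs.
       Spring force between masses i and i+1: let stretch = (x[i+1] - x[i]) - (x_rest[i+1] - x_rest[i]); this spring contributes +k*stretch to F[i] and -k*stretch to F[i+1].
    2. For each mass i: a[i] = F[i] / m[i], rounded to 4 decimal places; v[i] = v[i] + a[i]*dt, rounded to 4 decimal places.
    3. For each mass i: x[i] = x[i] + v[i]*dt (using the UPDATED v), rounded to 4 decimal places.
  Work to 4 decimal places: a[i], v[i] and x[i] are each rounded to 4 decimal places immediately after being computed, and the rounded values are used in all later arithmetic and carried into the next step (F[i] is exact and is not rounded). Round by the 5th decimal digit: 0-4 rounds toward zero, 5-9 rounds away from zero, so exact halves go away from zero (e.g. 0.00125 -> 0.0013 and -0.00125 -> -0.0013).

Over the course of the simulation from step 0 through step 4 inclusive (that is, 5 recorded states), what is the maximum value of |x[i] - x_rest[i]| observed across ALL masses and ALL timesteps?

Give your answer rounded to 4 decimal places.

Answer: 1.1250

Derivation:
Step 0: x=[5.0000 11.0000] v=[0.0000 0.0000]
Step 1: x=[5.5000 10.0000] v=[1.0000 -2.0000]
Step 2: x=[5.7500 9.5000] v=[0.5000 -1.0000]
Step 3: x=[5.3750 10.2500] v=[-0.7500 1.5000]
Step 4: x=[4.9375 11.1250] v=[-0.8750 1.7500]
Max displacement = 1.1250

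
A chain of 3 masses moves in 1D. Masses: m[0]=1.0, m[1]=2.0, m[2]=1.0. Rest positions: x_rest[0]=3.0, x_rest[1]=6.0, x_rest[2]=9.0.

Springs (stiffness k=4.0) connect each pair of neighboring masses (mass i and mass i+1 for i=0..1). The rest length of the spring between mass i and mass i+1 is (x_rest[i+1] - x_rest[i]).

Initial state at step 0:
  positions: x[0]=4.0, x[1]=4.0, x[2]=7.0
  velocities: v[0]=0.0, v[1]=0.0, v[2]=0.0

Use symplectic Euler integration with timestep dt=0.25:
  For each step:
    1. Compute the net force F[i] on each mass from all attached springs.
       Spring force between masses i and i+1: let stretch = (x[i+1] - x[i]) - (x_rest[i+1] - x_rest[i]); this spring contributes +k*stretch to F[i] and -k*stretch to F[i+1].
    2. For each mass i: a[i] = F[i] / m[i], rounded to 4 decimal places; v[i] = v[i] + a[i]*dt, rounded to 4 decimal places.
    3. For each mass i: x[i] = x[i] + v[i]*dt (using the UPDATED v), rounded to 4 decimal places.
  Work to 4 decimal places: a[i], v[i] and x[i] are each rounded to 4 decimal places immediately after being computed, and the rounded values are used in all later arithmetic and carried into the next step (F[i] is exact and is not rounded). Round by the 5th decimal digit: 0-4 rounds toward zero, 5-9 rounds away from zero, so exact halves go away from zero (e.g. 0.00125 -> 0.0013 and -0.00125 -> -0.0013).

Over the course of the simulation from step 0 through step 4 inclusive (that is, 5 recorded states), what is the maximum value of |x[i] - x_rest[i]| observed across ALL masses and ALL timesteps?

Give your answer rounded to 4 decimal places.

Step 0: x=[4.0000 4.0000 7.0000] v=[0.0000 0.0000 0.0000]
Step 1: x=[3.2500 4.3750 7.0000] v=[-3.0000 1.5000 0.0000]
Step 2: x=[2.0313 4.9375 7.0938] v=[-4.8750 2.2500 0.3750]
Step 3: x=[0.7891 5.4063 7.3985] v=[-4.9688 1.8751 1.2187]
Step 4: x=[-0.0488 5.5470 7.9551] v=[-3.3516 0.5626 2.2265]
Max displacement = 3.0488

Answer: 3.0488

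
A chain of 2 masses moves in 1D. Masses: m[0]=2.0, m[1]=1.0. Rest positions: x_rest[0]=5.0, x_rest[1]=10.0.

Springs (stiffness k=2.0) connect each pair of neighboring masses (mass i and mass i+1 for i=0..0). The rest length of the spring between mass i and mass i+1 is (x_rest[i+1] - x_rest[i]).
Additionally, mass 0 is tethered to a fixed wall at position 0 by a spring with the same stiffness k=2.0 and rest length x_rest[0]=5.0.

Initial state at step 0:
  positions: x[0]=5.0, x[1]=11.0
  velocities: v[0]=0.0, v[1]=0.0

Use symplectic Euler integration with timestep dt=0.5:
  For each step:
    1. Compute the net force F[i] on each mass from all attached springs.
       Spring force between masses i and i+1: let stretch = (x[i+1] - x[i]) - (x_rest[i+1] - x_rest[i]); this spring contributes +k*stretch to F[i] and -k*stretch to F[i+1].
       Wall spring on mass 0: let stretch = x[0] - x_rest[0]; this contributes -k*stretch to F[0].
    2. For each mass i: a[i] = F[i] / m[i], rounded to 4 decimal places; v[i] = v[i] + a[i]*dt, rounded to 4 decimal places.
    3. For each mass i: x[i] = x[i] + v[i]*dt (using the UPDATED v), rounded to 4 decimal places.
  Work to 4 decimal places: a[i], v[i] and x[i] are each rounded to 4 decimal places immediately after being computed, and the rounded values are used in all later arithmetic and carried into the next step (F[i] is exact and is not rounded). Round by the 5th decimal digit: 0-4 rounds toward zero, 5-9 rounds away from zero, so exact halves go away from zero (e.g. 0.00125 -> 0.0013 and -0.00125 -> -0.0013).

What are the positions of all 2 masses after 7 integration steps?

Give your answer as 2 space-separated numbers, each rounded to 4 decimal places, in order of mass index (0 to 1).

Step 0: x=[5.0000 11.0000] v=[0.0000 0.0000]
Step 1: x=[5.2500 10.5000] v=[0.5000 -1.0000]
Step 2: x=[5.5000 9.8750] v=[0.5000 -1.2500]
Step 3: x=[5.4688 9.5625] v=[-0.0625 -0.6250]
Step 4: x=[5.0938 9.7032] v=[-0.7501 0.2813]
Step 5: x=[4.5977 10.0392] v=[-0.9923 0.6719]
Step 6: x=[4.3125 10.1544] v=[-0.5704 0.2304]
Step 7: x=[4.4097 9.8487] v=[0.1943 -0.6115]

Answer: 4.4097 9.8487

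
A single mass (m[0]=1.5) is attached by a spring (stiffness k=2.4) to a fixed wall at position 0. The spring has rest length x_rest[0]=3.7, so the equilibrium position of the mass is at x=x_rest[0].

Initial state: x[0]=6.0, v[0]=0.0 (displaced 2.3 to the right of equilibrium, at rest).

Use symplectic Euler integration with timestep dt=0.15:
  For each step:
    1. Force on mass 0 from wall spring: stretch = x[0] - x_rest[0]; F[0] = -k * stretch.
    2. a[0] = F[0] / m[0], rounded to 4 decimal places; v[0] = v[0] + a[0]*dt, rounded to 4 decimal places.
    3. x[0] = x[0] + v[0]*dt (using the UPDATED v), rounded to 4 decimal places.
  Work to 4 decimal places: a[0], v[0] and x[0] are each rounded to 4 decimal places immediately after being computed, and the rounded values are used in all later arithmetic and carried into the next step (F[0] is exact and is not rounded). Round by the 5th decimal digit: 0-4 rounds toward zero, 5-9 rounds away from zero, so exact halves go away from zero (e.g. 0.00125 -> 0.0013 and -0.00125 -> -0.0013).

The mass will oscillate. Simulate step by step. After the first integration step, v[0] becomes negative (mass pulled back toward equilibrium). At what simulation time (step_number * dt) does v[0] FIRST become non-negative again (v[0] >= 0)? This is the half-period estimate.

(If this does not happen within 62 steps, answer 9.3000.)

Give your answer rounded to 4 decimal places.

Step 0: x=[6.0000] v=[0.0000]
Step 1: x=[5.9172] v=[-0.5520]
Step 2: x=[5.7546] v=[-1.0841]
Step 3: x=[5.5180] v=[-1.5772]
Step 4: x=[5.2160] v=[-2.0135]
Step 5: x=[4.8594] v=[-2.3773]
Step 6: x=[4.4611] v=[-2.6556]
Step 7: x=[4.0354] v=[-2.8383]
Step 8: x=[3.5976] v=[-2.9188]
Step 9: x=[3.1635] v=[-2.8942]
Step 10: x=[2.7487] v=[-2.7654]
Step 11: x=[2.3681] v=[-2.5371]
Step 12: x=[2.0355] v=[-2.2175]
Step 13: x=[1.7628] v=[-1.8180]
Step 14: x=[1.5598] v=[-1.3531]
Step 15: x=[1.4339] v=[-0.8395]
Step 16: x=[1.3896] v=[-0.2956]
Step 17: x=[1.4284] v=[0.2589]
First v>=0 after going negative at step 17, time=2.5500

Answer: 2.5500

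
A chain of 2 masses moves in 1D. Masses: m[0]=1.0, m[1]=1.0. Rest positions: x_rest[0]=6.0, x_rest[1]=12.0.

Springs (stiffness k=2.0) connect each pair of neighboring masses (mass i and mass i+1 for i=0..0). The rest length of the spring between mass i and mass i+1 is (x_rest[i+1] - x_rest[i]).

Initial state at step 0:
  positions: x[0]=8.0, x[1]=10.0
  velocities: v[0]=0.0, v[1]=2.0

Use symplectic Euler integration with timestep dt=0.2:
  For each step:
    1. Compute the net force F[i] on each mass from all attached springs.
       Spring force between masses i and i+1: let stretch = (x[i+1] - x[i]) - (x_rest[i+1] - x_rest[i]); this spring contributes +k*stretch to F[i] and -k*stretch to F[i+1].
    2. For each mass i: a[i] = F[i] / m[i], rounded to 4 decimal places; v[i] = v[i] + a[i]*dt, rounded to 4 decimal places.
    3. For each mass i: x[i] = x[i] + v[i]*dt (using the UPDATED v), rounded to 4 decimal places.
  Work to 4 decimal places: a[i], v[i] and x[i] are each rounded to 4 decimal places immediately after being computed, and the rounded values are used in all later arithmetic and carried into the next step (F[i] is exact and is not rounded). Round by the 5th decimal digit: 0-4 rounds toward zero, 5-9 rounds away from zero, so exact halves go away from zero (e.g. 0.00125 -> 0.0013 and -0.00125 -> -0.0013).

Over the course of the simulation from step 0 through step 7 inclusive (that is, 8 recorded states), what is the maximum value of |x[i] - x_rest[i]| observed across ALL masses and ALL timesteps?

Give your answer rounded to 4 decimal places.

Step 0: x=[8.0000 10.0000] v=[0.0000 2.0000]
Step 1: x=[7.6800 10.7200] v=[-1.6000 3.6000]
Step 2: x=[7.1232 11.6768] v=[-2.7840 4.7840]
Step 3: x=[6.4507 12.7493] v=[-3.3626 5.3626]
Step 4: x=[5.8021 13.7979] v=[-3.2432 5.2432]
Step 5: x=[5.3131 14.6869] v=[-2.4449 4.4449]
Step 6: x=[5.0940 15.3060] v=[-1.0954 3.0954]
Step 7: x=[5.2119 15.5881] v=[0.5894 1.4106]
Max displacement = 3.5881

Answer: 3.5881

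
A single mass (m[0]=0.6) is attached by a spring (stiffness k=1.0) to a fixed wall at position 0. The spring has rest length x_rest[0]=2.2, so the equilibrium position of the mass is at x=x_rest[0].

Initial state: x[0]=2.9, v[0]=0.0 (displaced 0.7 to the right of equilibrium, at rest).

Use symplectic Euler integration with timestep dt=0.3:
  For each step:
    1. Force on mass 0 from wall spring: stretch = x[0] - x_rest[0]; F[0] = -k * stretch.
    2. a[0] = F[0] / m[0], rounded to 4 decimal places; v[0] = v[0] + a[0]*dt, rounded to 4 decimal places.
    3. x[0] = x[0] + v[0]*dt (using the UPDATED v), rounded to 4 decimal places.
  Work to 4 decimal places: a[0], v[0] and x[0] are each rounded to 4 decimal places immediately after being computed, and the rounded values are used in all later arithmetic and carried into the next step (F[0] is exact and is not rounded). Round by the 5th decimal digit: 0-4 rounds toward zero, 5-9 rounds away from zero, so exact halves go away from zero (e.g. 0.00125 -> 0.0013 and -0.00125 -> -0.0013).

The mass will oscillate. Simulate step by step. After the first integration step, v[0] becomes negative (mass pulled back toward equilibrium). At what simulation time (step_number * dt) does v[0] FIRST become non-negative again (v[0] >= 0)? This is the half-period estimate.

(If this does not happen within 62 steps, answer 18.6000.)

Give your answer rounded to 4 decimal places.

Step 0: x=[2.9000] v=[0.0000]
Step 1: x=[2.7950] v=[-0.3500]
Step 2: x=[2.6008] v=[-0.6475]
Step 3: x=[2.3464] v=[-0.8479]
Step 4: x=[2.0701] v=[-0.9211]
Step 5: x=[1.8132] v=[-0.8562]
Step 6: x=[1.6144] v=[-0.6628]
Step 7: x=[1.5034] v=[-0.3700]
Step 8: x=[1.4969] v=[-0.0217]
Step 9: x=[1.5958] v=[0.3298]
First v>=0 after going negative at step 9, time=2.7000

Answer: 2.7000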